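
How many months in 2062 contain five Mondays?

4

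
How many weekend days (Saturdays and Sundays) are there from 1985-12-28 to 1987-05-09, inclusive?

143

1985-12-28 is a Saturday.
That's 498 days from start to end, counting both.
498 = 7 × 71 + 1, so there are 71 full weeks plus 1 extra day.
Each full week contributes 2 weekend days (Sat, Sun): 71 × 2 = 142.
The 1 extra day is Saturday — 1 of them qualifies.
Total: 142 + 1 = 143.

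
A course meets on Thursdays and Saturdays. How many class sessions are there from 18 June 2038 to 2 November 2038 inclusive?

39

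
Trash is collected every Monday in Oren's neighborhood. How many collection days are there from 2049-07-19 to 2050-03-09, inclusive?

34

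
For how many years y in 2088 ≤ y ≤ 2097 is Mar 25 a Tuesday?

1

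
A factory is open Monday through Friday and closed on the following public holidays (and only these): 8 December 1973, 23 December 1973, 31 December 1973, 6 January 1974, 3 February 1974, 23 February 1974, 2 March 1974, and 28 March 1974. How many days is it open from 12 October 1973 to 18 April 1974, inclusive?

133

12 October 1973 is a Friday.
The range spans 189 days (inclusive of both endpoints).
189 = 7 × 27, so the span is exactly 27 full weeks.
Each full week contributes 5 weekdays (Mon–Fri): 27 × 5 = 135.
Total: 135.
Holidays: 8 December 1973 (Sat); 23 December 1973 (Sun); 31 December 1973 (Mon); 6 January 1974 (Sun); 3 February 1974 (Sun); 23 February 1974 (Sat); 2 March 1974 (Sat); 28 March 1974 (Thu).
2 of the 8 holidays fall on weekdays; the rest are weekends and were already excluded.
Business days: 135 − 2 = 133.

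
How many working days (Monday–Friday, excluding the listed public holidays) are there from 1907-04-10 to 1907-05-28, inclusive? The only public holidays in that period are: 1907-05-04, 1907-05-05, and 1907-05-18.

35 working days

1907-04-10 is a Wednesday.
The range spans 49 days (inclusive of both endpoints).
49 = 7 × 7, so the span is exactly 7 full weeks.
Each full week contributes 5 weekdays (Mon–Fri): 7 × 5 = 35.
Holidays: 1907-05-04 (Sat); 1907-05-05 (Sun); 1907-05-18 (Sat).
None of the 3 holidays fall on a weekday, so nothing to subtract.
Business days: 35 − 0 = 35.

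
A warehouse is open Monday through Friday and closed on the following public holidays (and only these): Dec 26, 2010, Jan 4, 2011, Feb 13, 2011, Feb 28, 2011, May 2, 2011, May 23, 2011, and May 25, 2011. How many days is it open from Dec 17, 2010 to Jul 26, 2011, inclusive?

Dec 17, 2010 is a Friday.
From Dec 17, 2010 to Jul 26, 2011 is 222 days inclusive.
222 = 7 × 31 + 5, so there are 31 full weeks plus 5 extra days.
Each full week contributes 5 weekdays (Mon–Fri): 31 × 5 = 155.
The 5 extra days are Fri, Sat, Sun, Mon, Tue — 3 of them qualify.
Total: 155 + 3 = 158.
Holidays: Dec 26, 2010 (Sun); Jan 4, 2011 (Tue); Feb 13, 2011 (Sun); Feb 28, 2011 (Mon); May 2, 2011 (Mon); May 23, 2011 (Mon); May 25, 2011 (Wed).
5 of the 7 holidays fall on weekdays; the rest are weekends and were already excluded.
Business days: 158 − 5 = 153.

153 business days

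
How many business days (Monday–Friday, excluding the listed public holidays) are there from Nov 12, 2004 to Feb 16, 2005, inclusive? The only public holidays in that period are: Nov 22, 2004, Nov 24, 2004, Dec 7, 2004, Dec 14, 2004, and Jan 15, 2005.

Nov 12, 2004 is a Friday.
The range spans 97 days (inclusive of both endpoints).
97 = 7 × 13 + 6, so there are 13 full weeks plus 6 extra days.
Each full week contributes 5 weekdays (Mon–Fri): 13 × 5 = 65.
The 6 extra days are Fri, Sat, Sun, Mon, Tue, Wed — 4 of them qualify.
Total: 65 + 4 = 69.
Holidays: Nov 22, 2004 (Mon); Nov 24, 2004 (Wed); Dec 7, 2004 (Tue); Dec 14, 2004 (Tue); Jan 15, 2005 (Sat).
4 of the 5 holidays fall on weekdays; the rest are weekends and were already excluded.
Business days: 69 − 4 = 65.

65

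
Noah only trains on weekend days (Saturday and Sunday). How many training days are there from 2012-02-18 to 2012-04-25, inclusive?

20

2012-02-18 is a Saturday.
That's 68 days from start to end, counting both.
68 = 7 × 9 + 5, so there are 9 full weeks plus 5 extra days.
Each full week contributes 2 weekend days (Sat, Sun): 9 × 2 = 18.
The 5 extra days are Saturday, Sunday, Monday, Tuesday, Wednesday — 2 of them qualify.
Total: 18 + 2 = 20.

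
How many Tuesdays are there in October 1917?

5

October 1, 1917 is a Monday.
The range spans 31 days (inclusive of both endpoints).
31 = 7 × 4 + 3, so there are 4 full weeks plus 3 extra days.
Each full week contributes one Tuesday: 4 so far.
The 3 extra days are Mon, Tue, Wed — 1 of them qualifies.
Total: 4 + 1 = 5.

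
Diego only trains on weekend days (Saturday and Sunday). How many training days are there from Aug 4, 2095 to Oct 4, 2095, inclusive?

18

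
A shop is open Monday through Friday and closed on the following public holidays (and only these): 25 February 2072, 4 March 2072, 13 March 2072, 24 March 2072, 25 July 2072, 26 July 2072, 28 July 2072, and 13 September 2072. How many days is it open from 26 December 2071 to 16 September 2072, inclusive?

183 working days

26 December 2071 is a Saturday.
The range spans 266 days (inclusive of both endpoints).
266 = 7 × 38, so the span is exactly 38 full weeks.
Each full week contributes 5 weekdays (Mon–Fri): 38 × 5 = 190.
Holidays: 25 February 2072 (Thu); 4 March 2072 (Fri); 13 March 2072 (Sun); 24 March 2072 (Thu); 25 July 2072 (Mon); 26 July 2072 (Tue); 28 July 2072 (Thu); 13 September 2072 (Tue).
7 of the 8 holidays fall on weekdays; the rest are weekends and were already excluded.
Business days: 190 − 7 = 183.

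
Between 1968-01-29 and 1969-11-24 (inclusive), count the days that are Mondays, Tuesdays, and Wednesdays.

1968-01-29 is a Monday.
That's 666 days from start to end, counting both.
666 = 7 × 95 + 1, so there are 95 full weeks plus 1 extra day.
Each full week contributes 3 days from the set (Mon, Tue, Wed): 95 × 3 = 285.
The 1 extra day is Monday — 1 of them qualifies.
Total: 285 + 1 = 286.

286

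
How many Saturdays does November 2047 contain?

November 1, 2047 is a Friday.
The range spans 30 days (inclusive of both endpoints).
30 = 7 × 4 + 2, so there are 4 full weeks plus 2 extra days.
Each full week contributes one Saturday: 4 so far.
The 2 extra days are Friday, Saturday — 1 of them qualifies.
Total: 4 + 1 = 5.

5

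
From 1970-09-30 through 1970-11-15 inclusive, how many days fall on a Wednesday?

7

1970-09-30 is a Wednesday.
From 1970-09-30 to 1970-11-15 is 47 days inclusive.
47 = 7 × 6 + 5, so there are 6 full weeks plus 5 extra days.
Each full week contributes one Wednesday: 6 so far.
The 5 extra days are Wed, Thu, Fri, Sat, Sun — 1 of them qualifies.
Total: 6 + 1 = 7.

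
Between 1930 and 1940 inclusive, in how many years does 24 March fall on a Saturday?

Day of week of March 24 in each year:
1930: Mon, 1931: Tue, 1932: Thu, 1933: Fri, 1934: Sat ✓, 1935: Sun, 1936: Tue, 1937: Wed, 1938: Thu, 1939: Fri, 1940: Sun
Saturdays: 1934.

1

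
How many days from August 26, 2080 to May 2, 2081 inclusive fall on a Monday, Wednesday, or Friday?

108

August 26, 2080 is a Monday.
The range spans 250 days (inclusive of both endpoints).
250 = 7 × 35 + 5, so there are 35 full weeks plus 5 extra days.
Each full week contributes 3 days from the set (Mon, Wed, Fri): 35 × 3 = 105.
The 5 extra days are Mon, Tue, Wed, Thu, Fri — 3 of them qualify.
Total: 105 + 3 = 108.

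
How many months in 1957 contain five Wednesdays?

4

A month has five Wednesdays exactly when Wednesday falls within its first (length − 28) days.
Jan: 31 days, starts Tue → 5 of Tue, Wed, Thu ✓
Feb: 28 days, starts Fri → 5 of (none)
Mar: 31 days, starts Fri → 5 of Fri, Sat, Sun
Apr: 30 days, starts Mon → 5 of Mon, Tue
May: 31 days, starts Wed → 5 of Wed, Thu, Fri ✓
Jun: 30 days, starts Sat → 5 of Sat, Sun
Jul: 31 days, starts Mon → 5 of Mon, Tue, Wed ✓
Aug: 31 days, starts Thu → 5 of Thu, Fri, Sat
Sep: 30 days, starts Sun → 5 of Sun, Mon
Oct: 31 days, starts Tue → 5 of Tue, Wed, Thu ✓
Nov: 30 days, starts Fri → 5 of Fri, Sat
Dec: 31 days, starts Sun → 5 of Sun, Mon, Tue
Months with five Wednesdays: Jan, May, Jul, Oct.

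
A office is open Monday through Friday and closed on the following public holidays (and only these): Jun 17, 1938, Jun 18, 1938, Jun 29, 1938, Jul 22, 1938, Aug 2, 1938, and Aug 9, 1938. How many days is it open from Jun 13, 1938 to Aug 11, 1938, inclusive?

Jun 13, 1938 is a Monday.
The range spans 60 days (inclusive of both endpoints).
60 = 7 × 8 + 4, so there are 8 full weeks plus 4 extra days.
Each full week contributes 5 weekdays (Mon–Fri): 8 × 5 = 40.
The 4 extra days are Mon, Tue, Wed, Thu — 4 of them qualify.
Total: 40 + 4 = 44.
Holidays: Jun 17, 1938 (Fri); Jun 18, 1938 (Sat); Jun 29, 1938 (Wed); Jul 22, 1938 (Fri); Aug 2, 1938 (Tue); Aug 9, 1938 (Tue).
5 of the 6 holidays fall on weekdays; the rest are weekends and were already excluded.
Business days: 44 − 5 = 39.

39 working days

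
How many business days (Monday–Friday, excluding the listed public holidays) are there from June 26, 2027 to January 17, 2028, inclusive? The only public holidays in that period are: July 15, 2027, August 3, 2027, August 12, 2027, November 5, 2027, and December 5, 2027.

142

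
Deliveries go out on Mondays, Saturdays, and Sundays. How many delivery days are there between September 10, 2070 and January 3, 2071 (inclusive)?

49

September 10, 2070 is a Wednesday.
The range spans 116 days (inclusive of both endpoints).
116 = 7 × 16 + 4, so there are 16 full weeks plus 4 extra days.
Each full week contributes 3 days from the set (Mon, Sat, Sun): 16 × 3 = 48.
The 4 extra days are Wed, Thu, Fri, Sat — 1 of them qualifies.
Total: 48 + 1 = 49.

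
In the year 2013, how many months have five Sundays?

A month has five Sundays exactly when Sunday falls within its first (length − 28) days.
Jan: 31 days, starts Tue → 5 of Tue, Wed, Thu
Feb: 28 days, starts Fri → 5 of (none)
Mar: 31 days, starts Fri → 5 of Fri, Sat, Sun ✓
Apr: 30 days, starts Mon → 5 of Mon, Tue
May: 31 days, starts Wed → 5 of Wed, Thu, Fri
Jun: 30 days, starts Sat → 5 of Sat, Sun ✓
Jul: 31 days, starts Mon → 5 of Mon, Tue, Wed
Aug: 31 days, starts Thu → 5 of Thu, Fri, Sat
Sep: 30 days, starts Sun → 5 of Sun, Mon ✓
Oct: 31 days, starts Tue → 5 of Tue, Wed, Thu
Nov: 30 days, starts Fri → 5 of Fri, Sat
Dec: 31 days, starts Sun → 5 of Sun, Mon, Tue ✓
Months with five Sundays: Mar, Jun, Sep, Dec.

4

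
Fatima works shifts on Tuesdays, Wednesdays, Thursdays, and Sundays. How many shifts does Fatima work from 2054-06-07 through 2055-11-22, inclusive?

2054-06-07 is a Sunday.
That's 534 days from start to end, counting both.
534 = 7 × 76 + 2, so there are 76 full weeks plus 2 extra days.
Each full week contributes 4 days from the set (Tue, Wed, Thu, Sun): 76 × 4 = 304.
The 2 extra days are Sunday, Monday — 1 of them qualifies.
Total: 304 + 1 = 305.

305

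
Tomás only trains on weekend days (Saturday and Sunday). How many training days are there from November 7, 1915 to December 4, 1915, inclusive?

8

November 7, 1915 is a Sunday.
That's 28 days from start to end, counting both.
28 = 7 × 4, so the span is exactly 4 full weeks.
Each full week contributes 2 weekend days (Sat, Sun): 4 × 2 = 8.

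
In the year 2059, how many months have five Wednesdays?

5

A month has five Wednesdays exactly when Wednesday falls within its first (length − 28) days.
Jan: 31 days, starts Wed → 5 of Wed, Thu, Fri ✓
Feb: 28 days, starts Sat → 5 of (none)
Mar: 31 days, starts Sat → 5 of Sat, Sun, Mon
Apr: 30 days, starts Tue → 5 of Tue, Wed ✓
May: 31 days, starts Thu → 5 of Thu, Fri, Sat
Jun: 30 days, starts Sun → 5 of Sun, Mon
Jul: 31 days, starts Tue → 5 of Tue, Wed, Thu ✓
Aug: 31 days, starts Fri → 5 of Fri, Sat, Sun
Sep: 30 days, starts Mon → 5 of Mon, Tue
Oct: 31 days, starts Wed → 5 of Wed, Thu, Fri ✓
Nov: 30 days, starts Sat → 5 of Sat, Sun
Dec: 31 days, starts Mon → 5 of Mon, Tue, Wed ✓
Months with five Wednesdays: Jan, Apr, Jul, Oct, Dec.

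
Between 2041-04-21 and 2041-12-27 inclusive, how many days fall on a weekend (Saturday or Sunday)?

71

2041-04-21 is a Sunday.
That's 251 days from start to end, counting both.
251 = 7 × 35 + 6, so there are 35 full weeks plus 6 extra days.
Each full week contributes 2 weekend days (Sat, Sun): 35 × 2 = 70.
The 6 extra days are Sun, Mon, Tue, Wed, Thu, Fri — 1 of them qualifies.
Total: 70 + 1 = 71.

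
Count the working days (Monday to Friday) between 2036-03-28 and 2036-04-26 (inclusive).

2036-03-28 is a Friday.
The range spans 30 days (inclusive of both endpoints).
30 = 7 × 4 + 2, so there are 4 full weeks plus 2 extra days.
Each full week contributes 5 weekdays (Mon–Fri): 4 × 5 = 20.
The 2 extra days are Friday, Saturday — 1 of them qualifies.
Total: 20 + 1 = 21.

21 weekdays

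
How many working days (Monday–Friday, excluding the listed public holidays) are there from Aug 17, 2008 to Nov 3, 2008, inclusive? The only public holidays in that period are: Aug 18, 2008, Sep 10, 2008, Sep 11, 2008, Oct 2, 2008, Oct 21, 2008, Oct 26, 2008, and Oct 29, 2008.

50 working days

Aug 17, 2008 is a Sunday.
That's 79 days from start to end, counting both.
79 = 7 × 11 + 2, so there are 11 full weeks plus 2 extra days.
Each full week contributes 5 weekdays (Mon–Fri): 11 × 5 = 55.
The 2 extra days are Sun, Mon — 1 of them qualifies.
Total: 55 + 1 = 56.
Holidays: Aug 18, 2008 (Mon); Sep 10, 2008 (Wed); Sep 11, 2008 (Thu); Oct 2, 2008 (Thu); Oct 21, 2008 (Tue); Oct 26, 2008 (Sun); Oct 29, 2008 (Wed).
6 of the 7 holidays fall on weekdays; the rest are weekends and were already excluded.
Business days: 56 − 6 = 50.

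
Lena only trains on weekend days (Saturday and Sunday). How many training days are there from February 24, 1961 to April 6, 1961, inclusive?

February 24, 1961 is a Friday.
From February 24, 1961 to April 6, 1961 is 42 days inclusive.
42 = 7 × 6, so the span is exactly 6 full weeks.
Each full week contributes 2 weekend days (Sat, Sun): 6 × 2 = 12.
Total: 12.

12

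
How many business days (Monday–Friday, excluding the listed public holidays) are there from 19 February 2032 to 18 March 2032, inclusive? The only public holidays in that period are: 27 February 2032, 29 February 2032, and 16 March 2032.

19 February 2032 is a Thursday.
That's 29 days from start to end, counting both.
29 = 7 × 4 + 1, so there are 4 full weeks plus 1 extra day.
Each full week contributes 5 weekdays (Mon–Fri): 4 × 5 = 20.
The 1 extra day is Thursday — 1 of them qualifies.
Total: 20 + 1 = 21.
Holidays: 27 February 2032 (Fri); 29 February 2032 (Sun); 16 March 2032 (Tue).
2 of the 3 holidays fall on weekdays; the rest are weekends and were already excluded.
Business days: 21 − 2 = 19.

19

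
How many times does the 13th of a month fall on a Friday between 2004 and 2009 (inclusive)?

11

Friday-the-13ths by year:
2004: Feb, Aug
2005: May
2006: Jan, Oct
2007: Apr, Jul
2008: Jun
2009: Feb, Mar, Nov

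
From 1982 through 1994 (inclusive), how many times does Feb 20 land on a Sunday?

Day of week of February 20 in each year:
1982: Sat, 1983: Sun ✓, 1984: Mon, 1985: Wed, 1986: Thu, 1987: Fri, 1988: Sat, 1989: Mon, 1990: Tue, 1991: Wed, 1992: Thu, 1993: Sat, 1994: Sun ✓
Sundays: 1983, 1994.

2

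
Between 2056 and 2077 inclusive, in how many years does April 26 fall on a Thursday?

Day of week of April 26 in each year:
2056: Wed, 2057: Thu ✓, 2058: Fri, 2059: Sat, 2060: Mon, 2061: Tue, 2062: Wed, 2063: Thu ✓, 2064: Sat, 2065: Sun, 2066: Mon, 2067: Tue, 2068: Thu ✓, 2069: Fri, 2070: Sat, 2071: Sun, 2072: Tue, 2073: Wed, 2074: Thu ✓, 2075: Fri, 2076: Sun, 2077: Mon
Thursdays: 2057, 2063, 2068, 2074.

4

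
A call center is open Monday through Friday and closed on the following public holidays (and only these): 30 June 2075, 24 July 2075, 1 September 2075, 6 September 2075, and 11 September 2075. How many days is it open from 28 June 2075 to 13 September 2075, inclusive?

53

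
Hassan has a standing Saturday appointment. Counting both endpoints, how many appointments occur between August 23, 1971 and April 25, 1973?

August 23, 1971 is a Monday.
From August 23, 1971 to April 25, 1973 is 612 days inclusive.
612 = 7 × 87 + 3, so there are 87 full weeks plus 3 extra days.
Each full week contributes one Saturday: 87 so far.
The 3 extra days are Monday, Tuesday, Wednesday — none qualify.
Total: 87 + 0 = 87.

87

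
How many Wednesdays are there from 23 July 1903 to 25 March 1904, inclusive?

23 July 1903 is a Thursday.
From 23 July 1903 to 25 March 1904 is 247 days inclusive.
247 = 7 × 35 + 2, so there are 35 full weeks plus 2 extra days.
Each full week contributes one Wednesday: 35 so far.
The 2 extra days are Thursday, Friday — none qualify.
Total: 35 + 0 = 35.

35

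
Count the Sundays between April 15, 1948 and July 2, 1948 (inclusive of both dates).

11

April 15, 1948 is a Thursday.
That's 79 days from start to end, counting both.
79 = 7 × 11 + 2, so there are 11 full weeks plus 2 extra days.
Each full week contributes one Sunday: 11 so far.
The 2 extra days are Thursday, Friday — none qualify.
Total: 11 + 0 = 11.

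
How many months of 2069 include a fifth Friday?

4

A month has five Fridays exactly when Friday falls within its first (length − 28) days.
Jan: 31 days, starts Tue → 5 of Tue, Wed, Thu
Feb: 28 days, starts Fri → 5 of (none)
Mar: 31 days, starts Fri → 5 of Fri, Sat, Sun ✓
Apr: 30 days, starts Mon → 5 of Mon, Tue
May: 31 days, starts Wed → 5 of Wed, Thu, Fri ✓
Jun: 30 days, starts Sat → 5 of Sat, Sun
Jul: 31 days, starts Mon → 5 of Mon, Tue, Wed
Aug: 31 days, starts Thu → 5 of Thu, Fri, Sat ✓
Sep: 30 days, starts Sun → 5 of Sun, Mon
Oct: 31 days, starts Tue → 5 of Tue, Wed, Thu
Nov: 30 days, starts Fri → 5 of Fri, Sat ✓
Dec: 31 days, starts Sun → 5 of Sun, Mon, Tue
Months with five Fridays: Mar, May, Aug, Nov.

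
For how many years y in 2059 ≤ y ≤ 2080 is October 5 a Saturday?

3

Day of week of October 5 in each year:
2059: Sun, 2060: Tue, 2061: Wed, 2062: Thu, 2063: Fri, 2064: Sun, 2065: Mon, 2066: Tue, 2067: Wed, 2068: Fri, 2069: Sat ✓, 2070: Sun, 2071: Mon, 2072: Wed, 2073: Thu, 2074: Fri, 2075: Sat ✓, 2076: Mon, 2077: Tue, 2078: Wed, 2079: Thu, 2080: Sat ✓
Saturdays: 2069, 2075, 2080.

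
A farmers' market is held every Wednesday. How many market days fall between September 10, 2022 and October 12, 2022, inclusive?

September 10, 2022 is a Saturday.
From September 10, 2022 to October 12, 2022 is 33 days inclusive.
33 = 7 × 4 + 5, so there are 4 full weeks plus 5 extra days.
Each full week contributes one Wednesday: 4 so far.
The 5 extra days are Saturday, Sunday, Monday, Tuesday, Wednesday — 1 of them qualifies.
Total: 4 + 1 = 5.

5 Wednesdays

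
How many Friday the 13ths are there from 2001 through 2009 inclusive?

Friday-the-13ths by year:
2001: Apr, Jul
2002: Sep, Dec
2003: Jun
2004: Feb, Aug
2005: May
2006: Jan, Oct
2007: Apr, Jul
2008: Jun
2009: Feb, Mar, Nov

16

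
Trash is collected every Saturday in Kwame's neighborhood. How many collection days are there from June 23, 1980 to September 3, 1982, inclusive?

114 Saturdays

June 23, 1980 is a Monday.
That's 803 days from start to end, counting both.
803 = 7 × 114 + 5, so there are 114 full weeks plus 5 extra days.
Each full week contributes one Saturday: 114 so far.
The 5 extra days are Monday, Tuesday, Wednesday, Thursday, Friday — none qualify.
Total: 114 + 0 = 114.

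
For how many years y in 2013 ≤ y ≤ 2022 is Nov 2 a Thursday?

Day of week of November 2 in each year:
2013: Sat, 2014: Sun, 2015: Mon, 2016: Wed, 2017: Thu ✓, 2018: Fri, 2019: Sat, 2020: Mon, 2021: Tue, 2022: Wed
Thursdays: 2017.

1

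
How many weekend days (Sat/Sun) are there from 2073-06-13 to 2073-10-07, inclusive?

2073-06-13 is a Tuesday.
From 2073-06-13 to 2073-10-07 is 117 days inclusive.
117 = 7 × 16 + 5, so there are 16 full weeks plus 5 extra days.
Each full week contributes 2 weekend days (Sat, Sun): 16 × 2 = 32.
The 5 extra days are Tue, Wed, Thu, Fri, Sat — 1 of them qualifies.
Total: 32 + 1 = 33.

33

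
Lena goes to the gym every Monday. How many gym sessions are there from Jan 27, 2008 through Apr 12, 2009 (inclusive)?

63

Jan 27, 2008 is a Sunday.
The range spans 442 days (inclusive of both endpoints).
442 = 7 × 63 + 1, so there are 63 full weeks plus 1 extra day.
Each full week contributes one Monday: 63 so far.
The 1 extra day is Sunday — none qualify.
Total: 63 + 0 = 63.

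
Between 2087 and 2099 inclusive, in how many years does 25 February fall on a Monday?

Day of week of February 25 in each year:
2087: Tue, 2088: Wed, 2089: Fri, 2090: Sat, 2091: Sun, 2092: Mon ✓, 2093: Wed, 2094: Thu, 2095: Fri, 2096: Sat, 2097: Mon ✓, 2098: Tue, 2099: Wed
Mondays: 2092, 2097.

2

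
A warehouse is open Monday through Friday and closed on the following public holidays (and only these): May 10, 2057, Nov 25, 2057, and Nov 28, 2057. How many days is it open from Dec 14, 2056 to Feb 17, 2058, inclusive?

305

Dec 14, 2056 is a Thursday.
From Dec 14, 2056 to Feb 17, 2058 is 431 days inclusive.
431 = 7 × 61 + 4, so there are 61 full weeks plus 4 extra days.
Each full week contributes 5 weekdays (Mon–Fri): 61 × 5 = 305.
The 4 extra days are Thursday, Friday, Saturday, Sunday — 2 of them qualify.
Total: 305 + 2 = 307.
Holidays: May 10, 2057 (Thu); Nov 25, 2057 (Sun); Nov 28, 2057 (Wed).
2 of the 3 holidays fall on weekdays; the rest are weekends and were already excluded.
Business days: 307 − 2 = 305.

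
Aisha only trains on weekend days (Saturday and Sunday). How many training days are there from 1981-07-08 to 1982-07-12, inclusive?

106

1981-07-08 is a Wednesday.
The range spans 370 days (inclusive of both endpoints).
370 = 7 × 52 + 6, so there are 52 full weeks plus 6 extra days.
Each full week contributes 2 weekend days (Sat, Sun): 52 × 2 = 104.
The 6 extra days are Wed, Thu, Fri, Sat, Sun, Mon — 2 of them qualify.
Total: 104 + 2 = 106.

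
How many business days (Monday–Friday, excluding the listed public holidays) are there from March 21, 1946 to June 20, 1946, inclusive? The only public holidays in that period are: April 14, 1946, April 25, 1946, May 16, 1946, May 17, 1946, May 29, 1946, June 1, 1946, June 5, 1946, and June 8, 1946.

61 business days

March 21, 1946 is a Thursday.
That's 92 days from start to end, counting both.
92 = 7 × 13 + 1, so there are 13 full weeks plus 1 extra day.
Each full week contributes 5 weekdays (Mon–Fri): 13 × 5 = 65.
The 1 extra day is Thursday — 1 of them qualifies.
Total: 65 + 1 = 66.
Holidays: April 14, 1946 (Sun); April 25, 1946 (Thu); May 16, 1946 (Thu); May 17, 1946 (Fri); May 29, 1946 (Wed); June 1, 1946 (Sat); June 5, 1946 (Wed); June 8, 1946 (Sat).
5 of the 8 holidays fall on weekdays; the rest are weekends and were already excluded.
Business days: 66 − 5 = 61.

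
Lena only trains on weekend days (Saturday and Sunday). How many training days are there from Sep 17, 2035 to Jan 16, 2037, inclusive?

Sep 17, 2035 is a Monday.
From Sep 17, 2035 to Jan 16, 2037 is 488 days inclusive.
488 = 7 × 69 + 5, so there are 69 full weeks plus 5 extra days.
Each full week contributes 2 weekend days (Sat, Sun): 69 × 2 = 138.
The 5 extra days are Mon, Tue, Wed, Thu, Fri — none qualify.
Total: 138 + 0 = 138.

138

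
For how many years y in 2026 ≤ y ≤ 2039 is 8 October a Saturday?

2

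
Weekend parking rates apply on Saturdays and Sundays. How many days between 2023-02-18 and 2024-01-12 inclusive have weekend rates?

94

2023-02-18 is a Saturday.
From 2023-02-18 to 2024-01-12 is 329 days inclusive.
329 = 7 × 47, so the span is exactly 47 full weeks.
Each full week contributes 2 weekend days (Sat, Sun): 47 × 2 = 94.
Total: 94.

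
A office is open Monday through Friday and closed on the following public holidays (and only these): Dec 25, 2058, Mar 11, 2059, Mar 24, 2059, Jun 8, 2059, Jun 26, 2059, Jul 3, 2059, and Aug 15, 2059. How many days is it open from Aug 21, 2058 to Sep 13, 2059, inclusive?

Aug 21, 2058 is a Wednesday.
From Aug 21, 2058 to Sep 13, 2059 is 389 days inclusive.
389 = 7 × 55 + 4, so there are 55 full weeks plus 4 extra days.
Each full week contributes 5 weekdays (Mon–Fri): 55 × 5 = 275.
The 4 extra days are Wednesday, Thursday, Friday, Saturday — 3 of them qualify.
Total: 275 + 3 = 278.
Holidays: Dec 25, 2058 (Wed); Mar 11, 2059 (Tue); Mar 24, 2059 (Mon); Jun 8, 2059 (Sun); Jun 26, 2059 (Thu); Jul 3, 2059 (Thu); Aug 15, 2059 (Fri).
6 of the 7 holidays fall on weekdays; the rest are weekends and were already excluded.
Business days: 278 − 6 = 272.

272 business days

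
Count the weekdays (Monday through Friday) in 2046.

261

2046-01-01 is a Monday.
From 2046-01-01 to 2046-12-31 is 365 days inclusive.
365 = 7 × 52 + 1, so there are 52 full weeks plus 1 extra day.
Each full week contributes 5 weekdays (Mon–Fri): 52 × 5 = 260.
The 1 extra day is Mon — 1 of them qualifies.
Total: 260 + 1 = 261.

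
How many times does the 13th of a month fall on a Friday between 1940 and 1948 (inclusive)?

15

Friday-the-13ths by year:
1940: Sep, Dec
1941: Jun
1942: Feb, Mar, Nov
1943: Aug
1944: Oct
1945: Apr, Jul
1946: Sep, Dec
1947: Jun
1948: Feb, Aug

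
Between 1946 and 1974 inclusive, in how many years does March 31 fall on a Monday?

4

Day of week of March 31 in each year:
1946: Sun, 1947: Mon ✓, 1948: Wed, 1949: Thu, 1950: Fri, 1951: Sat, 1952: Mon ✓, 1953: Tue, 1954: Wed, 1955: Thu, 1956: Sat, 1957: Sun, 1958: Mon ✓, 1959: Tue, 1960: Thu, 1961: Fri, 1962: Sat, 1963: Sun, 1964: Tue, 1965: Wed, 1966: Thu, 1967: Fri, 1968: Sun, 1969: Mon ✓, 1970: Tue, 1971: Wed, 1972: Fri, 1973: Sat, 1974: Sun
Mondays: 1947, 1952, 1958, 1969.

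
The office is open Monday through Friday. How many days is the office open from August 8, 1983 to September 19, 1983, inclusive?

31 weekdays

August 8, 1983 is a Monday.
From August 8, 1983 to September 19, 1983 is 43 days inclusive.
43 = 7 × 6 + 1, so there are 6 full weeks plus 1 extra day.
Each full week contributes 5 weekdays (Mon–Fri): 6 × 5 = 30.
The 1 extra day is Monday — 1 of them qualifies.
Total: 30 + 1 = 31.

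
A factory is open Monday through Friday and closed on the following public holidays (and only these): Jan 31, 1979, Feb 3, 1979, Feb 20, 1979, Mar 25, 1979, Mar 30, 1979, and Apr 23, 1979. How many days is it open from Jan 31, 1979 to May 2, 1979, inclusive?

62 working days

Jan 31, 1979 is a Wednesday.
The range spans 92 days (inclusive of both endpoints).
92 = 7 × 13 + 1, so there are 13 full weeks plus 1 extra day.
Each full week contributes 5 weekdays (Mon–Fri): 13 × 5 = 65.
The 1 extra day is Wed — 1 of them qualifies.
Total: 65 + 1 = 66.
Holidays: Jan 31, 1979 (Wed); Feb 3, 1979 (Sat); Feb 20, 1979 (Tue); Mar 25, 1979 (Sun); Mar 30, 1979 (Fri); Apr 23, 1979 (Mon).
4 of the 6 holidays fall on weekdays; the rest are weekends and were already excluded.
Business days: 66 − 4 = 62.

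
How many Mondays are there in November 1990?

Nov 1, 1990 is a Thursday.
From Nov 1, 1990 to Nov 30, 1990 is 30 days inclusive.
30 = 7 × 4 + 2, so there are 4 full weeks plus 2 extra days.
Each full week contributes one Monday: 4 so far.
The 2 extra days are Thu, Fri — none qualify.
Total: 4 + 0 = 4.

4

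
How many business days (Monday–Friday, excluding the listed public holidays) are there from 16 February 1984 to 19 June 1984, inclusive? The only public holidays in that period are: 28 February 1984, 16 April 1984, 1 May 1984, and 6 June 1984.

16 February 1984 is a Thursday.
The range spans 125 days (inclusive of both endpoints).
125 = 7 × 17 + 6, so there are 17 full weeks plus 6 extra days.
Each full week contributes 5 weekdays (Mon–Fri): 17 × 5 = 85.
The 6 extra days are Thursday, Friday, Saturday, Sunday, Monday, Tuesday — 4 of them qualify.
Total: 85 + 4 = 89.
Holidays: 28 February 1984 (Tue); 16 April 1984 (Mon); 1 May 1984 (Tue); 6 June 1984 (Wed).
All 4 holidays fall on weekdays, so subtract 4.
Business days: 89 − 4 = 85.

85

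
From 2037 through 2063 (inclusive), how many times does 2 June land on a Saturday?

Day of week of June 2 in each year:
2037: Tue, 2038: Wed, 2039: Thu, 2040: Sat ✓, 2041: Sun, 2042: Mon, 2043: Tue, 2044: Thu, 2045: Fri, 2046: Sat ✓, 2047: Sun, 2048: Tue, 2049: Wed, 2050: Thu, 2051: Fri, 2052: Sun, 2053: Mon, 2054: Tue, 2055: Wed, 2056: Fri, 2057: Sat ✓, 2058: Sun, 2059: Mon, 2060: Wed, 2061: Thu, 2062: Fri, 2063: Sat ✓
Saturdays: 2040, 2046, 2057, 2063.

4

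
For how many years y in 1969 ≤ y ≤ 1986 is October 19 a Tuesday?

3

Day of week of October 19 in each year:
1969: Sun, 1970: Mon, 1971: Tue ✓, 1972: Thu, 1973: Fri, 1974: Sat, 1975: Sun, 1976: Tue ✓, 1977: Wed, 1978: Thu, 1979: Fri, 1980: Sun, 1981: Mon, 1982: Tue ✓, 1983: Wed, 1984: Fri, 1985: Sat, 1986: Sun
Tuesdays: 1971, 1976, 1982.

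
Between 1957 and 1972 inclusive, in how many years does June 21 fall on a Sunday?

3

Day of week of June 21 in each year:
1957: Fri, 1958: Sat, 1959: Sun ✓, 1960: Tue, 1961: Wed, 1962: Thu, 1963: Fri, 1964: Sun ✓, 1965: Mon, 1966: Tue, 1967: Wed, 1968: Fri, 1969: Sat, 1970: Sun ✓, 1971: Mon, 1972: Wed
Sundays: 1959, 1964, 1970.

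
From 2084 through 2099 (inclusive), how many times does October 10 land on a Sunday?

Day of week of October 10 in each year:
2084: Tue, 2085: Wed, 2086: Thu, 2087: Fri, 2088: Sun ✓, 2089: Mon, 2090: Tue, 2091: Wed, 2092: Fri, 2093: Sat, 2094: Sun ✓, 2095: Mon, 2096: Wed, 2097: Thu, 2098: Fri, 2099: Sat
Sundays: 2088, 2094.

2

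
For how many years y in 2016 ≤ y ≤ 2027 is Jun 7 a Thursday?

Day of week of June 7 in each year:
2016: Tue, 2017: Wed, 2018: Thu ✓, 2019: Fri, 2020: Sun, 2021: Mon, 2022: Tue, 2023: Wed, 2024: Fri, 2025: Sat, 2026: Sun, 2027: Mon
Thursdays: 2018.

1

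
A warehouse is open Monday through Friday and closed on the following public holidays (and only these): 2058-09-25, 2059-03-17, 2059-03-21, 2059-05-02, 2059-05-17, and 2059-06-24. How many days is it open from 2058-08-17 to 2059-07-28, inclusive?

2058-08-17 is a Saturday.
The range spans 346 days (inclusive of both endpoints).
346 = 7 × 49 + 3, so there are 49 full weeks plus 3 extra days.
Each full week contributes 5 weekdays (Mon–Fri): 49 × 5 = 245.
The 3 extra days are Sat, Sun, Mon — 1 of them qualifies.
Total: 245 + 1 = 246.
Holidays: 2058-09-25 (Wed); 2059-03-17 (Mon); 2059-03-21 (Fri); 2059-05-02 (Fri); 2059-05-17 (Sat); 2059-06-24 (Tue).
5 of the 6 holidays fall on weekdays; the rest are weekends and were already excluded.
Business days: 246 − 5 = 241.

241 working days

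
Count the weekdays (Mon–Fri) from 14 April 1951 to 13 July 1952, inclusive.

14 April 1951 is a Saturday.
The range spans 457 days (inclusive of both endpoints).
457 = 7 × 65 + 2, so there are 65 full weeks plus 2 extra days.
Each full week contributes 5 weekdays (Mon–Fri): 65 × 5 = 325.
The 2 extra days are Saturday, Sunday — none qualify.
Total: 325 + 0 = 325.

325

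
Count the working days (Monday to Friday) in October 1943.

1 October 1943 is a Friday.
That's 31 days from start to end, counting both.
31 = 7 × 4 + 3, so there are 4 full weeks plus 3 extra days.
Each full week contributes 5 weekdays (Mon–Fri): 4 × 5 = 20.
The 3 extra days are Fri, Sat, Sun — 1 of them qualifies.
Total: 20 + 1 = 21.

21 weekdays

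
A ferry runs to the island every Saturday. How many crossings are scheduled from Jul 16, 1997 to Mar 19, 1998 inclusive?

35

Jul 16, 1997 is a Wednesday.
The range spans 247 days (inclusive of both endpoints).
247 = 7 × 35 + 2, so there are 35 full weeks plus 2 extra days.
Each full week contributes one Saturday: 35 so far.
The 2 extra days are Wednesday, Thursday — none qualify.
Total: 35 + 0 = 35.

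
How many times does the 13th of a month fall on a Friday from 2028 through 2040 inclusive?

Friday-the-13ths by year:
2028: Oct
2029: Apr, Jul
2030: Sep, Dec
2031: Jun
2032: Feb, Aug
2033: May
2034: Jan, Oct
2035: Apr, Jul
2036: Jun
2037: Feb, Mar, Nov
2038: Aug
2039: May
2040: Jan, Apr, Jul

22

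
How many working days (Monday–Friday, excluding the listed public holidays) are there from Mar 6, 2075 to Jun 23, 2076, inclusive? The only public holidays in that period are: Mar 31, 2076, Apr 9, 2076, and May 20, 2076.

Mar 6, 2075 is a Wednesday.
From Mar 6, 2075 to Jun 23, 2076 is 476 days inclusive.
476 = 7 × 68, so the span is exactly 68 full weeks.
Each full week contributes 5 weekdays (Mon–Fri): 68 × 5 = 340.
Holidays: Mar 31, 2076 (Tue); Apr 9, 2076 (Thu); May 20, 2076 (Wed).
All 3 holidays fall on weekdays, so subtract 3.
Business days: 340 − 3 = 337.

337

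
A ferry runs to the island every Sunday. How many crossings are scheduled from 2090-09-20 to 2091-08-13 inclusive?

2090-09-20 is a Wednesday.
The range spans 328 days (inclusive of both endpoints).
328 = 7 × 46 + 6, so there are 46 full weeks plus 6 extra days.
Each full week contributes one Sunday: 46 so far.
The 6 extra days are Wednesday, Thursday, Friday, Saturday, Sunday, Monday — 1 of them qualifies.
Total: 46 + 1 = 47.

47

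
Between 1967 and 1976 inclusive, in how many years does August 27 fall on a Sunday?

2

Day of week of August 27 in each year:
1967: Sun ✓, 1968: Tue, 1969: Wed, 1970: Thu, 1971: Fri, 1972: Sun ✓, 1973: Mon, 1974: Tue, 1975: Wed, 1976: Fri
Sundays: 1967, 1972.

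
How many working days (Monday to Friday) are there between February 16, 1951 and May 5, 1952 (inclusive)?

317

February 16, 1951 is a Friday.
From February 16, 1951 to May 5, 1952 is 445 days inclusive.
445 = 7 × 63 + 4, so there are 63 full weeks plus 4 extra days.
Each full week contributes 5 weekdays (Mon–Fri): 63 × 5 = 315.
The 4 extra days are Fri, Sat, Sun, Mon — 2 of them qualify.
Total: 315 + 2 = 317.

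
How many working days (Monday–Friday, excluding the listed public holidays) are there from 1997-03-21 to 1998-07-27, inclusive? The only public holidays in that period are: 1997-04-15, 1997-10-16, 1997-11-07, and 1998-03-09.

1997-03-21 is a Friday.
That's 494 days from start to end, counting both.
494 = 7 × 70 + 4, so there are 70 full weeks plus 4 extra days.
Each full week contributes 5 weekdays (Mon–Fri): 70 × 5 = 350.
The 4 extra days are Friday, Saturday, Sunday, Monday — 2 of them qualify.
Total: 350 + 2 = 352.
Holidays: 1997-04-15 (Tue); 1997-10-16 (Thu); 1997-11-07 (Fri); 1998-03-09 (Mon).
All 4 holidays fall on weekdays, so subtract 4.
Business days: 352 − 4 = 348.

348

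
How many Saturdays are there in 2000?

2000-01-01 is a Saturday.
From 2000-01-01 to 2000-12-31 is 366 days inclusive.
366 = 7 × 52 + 2, so there are 52 full weeks plus 2 extra days.
Each full week contributes one Saturday: 52 so far.
The 2 extra days are Saturday, Sunday — 1 of them qualifies.
Total: 52 + 1 = 53.

53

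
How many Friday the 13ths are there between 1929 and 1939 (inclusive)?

19

Friday-the-13ths by year:
1929: Sep, Dec
1930: Jun
1931: Feb, Mar, Nov
1932: May
1933: Jan, Oct
1934: Apr, Jul
1935: Sep, Dec
1936: Mar, Nov
1937: Aug
1938: May
1939: Jan, Oct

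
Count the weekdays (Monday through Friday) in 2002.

261

January 1, 2002 is a Tuesday.
That's 365 days from start to end, counting both.
365 = 7 × 52 + 1, so there are 52 full weeks plus 1 extra day.
Each full week contributes 5 weekdays (Mon–Fri): 52 × 5 = 260.
The 1 extra day is Tue — 1 of them qualifies.
Total: 260 + 1 = 261.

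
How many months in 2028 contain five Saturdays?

A month has five Saturdays exactly when Saturday falls within its first (length − 28) days.
Jan: 31 days, starts Sat → 5 of Sat, Sun, Mon ✓
Feb: 29 days, starts Tue → 5 of Tue
Mar: 31 days, starts Wed → 5 of Wed, Thu, Fri
Apr: 30 days, starts Sat → 5 of Sat, Sun ✓
May: 31 days, starts Mon → 5 of Mon, Tue, Wed
Jun: 30 days, starts Thu → 5 of Thu, Fri
Jul: 31 days, starts Sat → 5 of Sat, Sun, Mon ✓
Aug: 31 days, starts Tue → 5 of Tue, Wed, Thu
Sep: 30 days, starts Fri → 5 of Fri, Sat ✓
Oct: 31 days, starts Sun → 5 of Sun, Mon, Tue
Nov: 30 days, starts Wed → 5 of Wed, Thu
Dec: 31 days, starts Fri → 5 of Fri, Sat, Sun ✓
Months with five Saturdays: Jan, Apr, Jul, Sep, Dec.

5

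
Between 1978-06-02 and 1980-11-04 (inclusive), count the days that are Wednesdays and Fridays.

253

1978-06-02 is a Friday.
The range spans 887 days (inclusive of both endpoints).
887 = 7 × 126 + 5, so there are 126 full weeks plus 5 extra days.
Each full week contributes 2 days from the set (Wed, Fri): 126 × 2 = 252.
The 5 extra days are Friday, Saturday, Sunday, Monday, Tuesday — 1 of them qualifies.
Total: 252 + 1 = 253.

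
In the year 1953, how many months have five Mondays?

4

A month has five Mondays exactly when Monday falls within its first (length − 28) days.
Jan: 31 days, starts Thu → 5 of Thu, Fri, Sat
Feb: 28 days, starts Sun → 5 of (none)
Mar: 31 days, starts Sun → 5 of Sun, Mon, Tue ✓
Apr: 30 days, starts Wed → 5 of Wed, Thu
May: 31 days, starts Fri → 5 of Fri, Sat, Sun
Jun: 30 days, starts Mon → 5 of Mon, Tue ✓
Jul: 31 days, starts Wed → 5 of Wed, Thu, Fri
Aug: 31 days, starts Sat → 5 of Sat, Sun, Mon ✓
Sep: 30 days, starts Tue → 5 of Tue, Wed
Oct: 31 days, starts Thu → 5 of Thu, Fri, Sat
Nov: 30 days, starts Sun → 5 of Sun, Mon ✓
Dec: 31 days, starts Tue → 5 of Tue, Wed, Thu
Months with five Mondays: Mar, Jun, Aug, Nov.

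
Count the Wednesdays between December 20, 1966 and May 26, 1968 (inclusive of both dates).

75

December 20, 1966 is a Tuesday.
That's 524 days from start to end, counting both.
524 = 7 × 74 + 6, so there are 74 full weeks plus 6 extra days.
Each full week contributes one Wednesday: 74 so far.
The 6 extra days are Tue, Wed, Thu, Fri, Sat, Sun — 1 of them qualifies.
Total: 74 + 1 = 75.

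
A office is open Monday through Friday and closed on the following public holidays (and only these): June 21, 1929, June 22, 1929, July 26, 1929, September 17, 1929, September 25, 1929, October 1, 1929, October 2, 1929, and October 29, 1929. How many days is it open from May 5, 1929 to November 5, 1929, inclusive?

May 5, 1929 is a Sunday.
That's 185 days from start to end, counting both.
185 = 7 × 26 + 3, so there are 26 full weeks plus 3 extra days.
Each full week contributes 5 weekdays (Mon–Fri): 26 × 5 = 130.
The 3 extra days are Sunday, Monday, Tuesday — 2 of them qualify.
Total: 130 + 2 = 132.
Holidays: June 21, 1929 (Fri); June 22, 1929 (Sat); July 26, 1929 (Fri); September 17, 1929 (Tue); September 25, 1929 (Wed); October 1, 1929 (Tue); October 2, 1929 (Wed); October 29, 1929 (Tue).
7 of the 8 holidays fall on weekdays; the rest are weekends and were already excluded.
Business days: 132 − 7 = 125.

125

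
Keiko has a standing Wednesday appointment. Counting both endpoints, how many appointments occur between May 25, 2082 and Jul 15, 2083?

May 25, 2082 is a Monday.
The range spans 417 days (inclusive of both endpoints).
417 = 7 × 59 + 4, so there are 59 full weeks plus 4 extra days.
Each full week contributes one Wednesday: 59 so far.
The 4 extra days are Mon, Tue, Wed, Thu — 1 of them qualifies.
Total: 59 + 1 = 60.

60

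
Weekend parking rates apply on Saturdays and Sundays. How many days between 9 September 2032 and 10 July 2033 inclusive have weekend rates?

9 September 2032 is a Thursday.
From 9 September 2032 to 10 July 2033 is 305 days inclusive.
305 = 7 × 43 + 4, so there are 43 full weeks plus 4 extra days.
Each full week contributes 2 weekend days (Sat, Sun): 43 × 2 = 86.
The 4 extra days are Thu, Fri, Sat, Sun — 2 of them qualify.
Total: 86 + 2 = 88.

88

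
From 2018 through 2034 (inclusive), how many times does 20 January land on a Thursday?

Day of week of January 20 in each year:
2018: Sat, 2019: Sun, 2020: Mon, 2021: Wed, 2022: Thu ✓, 2023: Fri, 2024: Sat, 2025: Mon, 2026: Tue, 2027: Wed, 2028: Thu ✓, 2029: Sat, 2030: Sun, 2031: Mon, 2032: Tue, 2033: Thu ✓, 2034: Fri
Thursdays: 2022, 2028, 2033.

3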